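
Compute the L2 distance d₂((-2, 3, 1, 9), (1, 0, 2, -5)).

√(Σ(x_i - y_i)²) = √((-2 - 1)² + (3 - 0)² + (1 - 2)² + (9 - (-5))²)
= √((-3)² + 3² + (-1)² + 14²) = √(9 + 9 + 1 + 196) = √215 ≈ 14.6629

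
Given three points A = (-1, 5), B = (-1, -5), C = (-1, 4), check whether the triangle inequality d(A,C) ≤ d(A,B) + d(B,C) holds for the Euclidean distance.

d(A,B) = √(0² + 10²) = √100 = 10, d(B,C) = √(0² + 9²) = √81 = 9, d(A,C) = √(0² + 1²) = √1 = 1.
d(A,C) = 1 ≤ 10 + 9 = 19. Triangle inequality is satisfied.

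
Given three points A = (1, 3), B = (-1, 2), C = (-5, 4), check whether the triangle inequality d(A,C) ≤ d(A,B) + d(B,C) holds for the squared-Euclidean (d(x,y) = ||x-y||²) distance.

d(A,B) = 2² + 1² = 5, d(B,C) = 4² + 2² = 20, d(A,C) = 6² + 1² = 37.
d(A,C) = 37 > 5 + 20 = 25. Triangle inequality is VIOLATED. (Squared-Euclidean is not a metric — this is a counterexample.)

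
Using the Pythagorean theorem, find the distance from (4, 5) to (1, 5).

√(Σ(x_i - y_i)²) = √((4 - 1)² + (5 - 5)²)
= √(3² + 0²) = √(9 + 0) = √9 = 3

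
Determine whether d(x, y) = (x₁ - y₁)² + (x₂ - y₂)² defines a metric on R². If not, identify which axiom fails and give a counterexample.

No. The squared Euclidean distance fails the triangle inequality. Counterexample: x = (0, 0), y = (3, 3), z = (6, 6). d(x,z) = 6² + 6² = 72, but d(x,y) + d(y,z) = (3² + 3²) + (3² + 3²) = 18 + 18 = 36. Since 72 > 36, the triangle inequality is violated. (Note: √d, the ordinary Euclidean distance, IS a metric.)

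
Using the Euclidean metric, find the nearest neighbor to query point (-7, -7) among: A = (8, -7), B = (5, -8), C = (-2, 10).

Distances: d(A) = 15, d(B) ≈ 12.0416, d(C) ≈ 17.72. Nearest: B = (5, -8) with distance 12.0416.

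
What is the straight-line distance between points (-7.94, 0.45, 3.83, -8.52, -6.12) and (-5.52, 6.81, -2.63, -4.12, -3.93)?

√(Σ(x_i - y_i)²) = √((-7.94 - (-5.52))² + (0.45 - 6.81)² + (3.83 - (-2.63))² + (-8.52 - (-4.12))² + (-6.12 - (-3.93))²)
= √((-2.42)² + (-6.36)² + 6.46² + (-4.4)² + (-2.19)²) = √(5.8564 + 40.4496 + 41.7316 + 19.36 + 4.7961) = √112.1937 ≈ 10.5922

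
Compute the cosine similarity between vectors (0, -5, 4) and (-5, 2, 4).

With u = (0, -5, 4), v = (-5, 2, 4):
u·v = 0·(-5) + (-5)·2 + 4·4 = 0 + (-10) + 16 = 6.
|u| = √(0² + (-5)² + 4²) = √41, |v| = √((-5)² + 2² + 4²) = √45, so |u||v| = √(41·45) = √1845.
cos θ = (u·v)/(|u||v|) = 6/√1845 ≈ 0.1397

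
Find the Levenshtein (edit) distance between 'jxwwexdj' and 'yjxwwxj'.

Let D[i][j] be the edit distance between the first i characters of 'jxwwexdj' and the first j characters of 'yjxwwxj', with D[i][0] = i, D[0][j] = j, and D[i][j] = D[i-1][j-1] if the characters match, else 1 + min(D[i-1][j], D[i][j-1], D[i-1][j-1]). Filling the table (rows: prefixes of 'jxwwexdj', columns: prefixes of 'yjxwwxj'):
     ε  y  j  x  w  w  x  j
  ε  0  1  2  3  4  5  6  7
  j  1  1  1  2  3  4  5  6
  x  2  2  2  1  2  3  4  5
  w  3  3  3  2  1  2  3  4
  w  4  4  4  3  2  1  2  3
  e  5  5  5  4  3  2  2  3
  x  6  6  6  5  4  3  2  3
  d  7  7  7  6  5  4  3  3
  j  8  8  7  7  6  5  4  3
The bottom-right entry gives D[8][7] = 3, so no sequence of fewer than 3 edits works. Backtracking through the table gives one optimal edit sequence (3 edits):
  jxwwexdj → yjxwwexdj (ins y @1)
  yjxwwexdj → yjxwwxdj (del e @6)
  yjxwwxdj → yjxwwxj (del d @7)
Edit distance = 3.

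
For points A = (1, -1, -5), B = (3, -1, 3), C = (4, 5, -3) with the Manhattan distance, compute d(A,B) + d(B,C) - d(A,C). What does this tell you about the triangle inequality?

d(A,B) = 2 + 0 + 8 = 10, d(B,C) = 1 + 6 + 6 = 13, d(A,C) = 3 + 6 + 2 = 11.
d(A,B) + d(B,C) - d(A,C) = 10 + 13 - 11 = 23 - 11 = 12. This is ≥ 0, so the triangle inequality holds for these points.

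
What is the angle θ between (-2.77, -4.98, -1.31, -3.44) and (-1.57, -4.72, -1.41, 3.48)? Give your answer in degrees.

With u = (-2.77, -4.98, -1.31, -3.44), v = (-1.57, -4.72, -1.41, 3.48):
u·v = (-2.77)·(-1.57) + (-4.98)·(-4.72) + (-1.31)·(-1.41) + (-3.44)·3.48 = 4.3489 + 23.5056 + 1.8471 + (-11.9712) = 17.7304.
|u| = √((-2.77)² + (-4.98)² + (-1.31)² + (-3.44)²) = √(7.6729 + 24.8004 + 1.7161 + 11.8336) = √46.023, |v| = √((-1.57)² + (-4.72)² + (-1.41)² + 3.48²) = √(2.4649 + 22.2784 + 1.9881 + 12.1104) = √38.8418.
cos θ = (u·v)/(|u||v|) = 17.7304/(√46.023·√38.8418) ≈ 0.419355
θ = arccos(0.419355) ≈ 65.21°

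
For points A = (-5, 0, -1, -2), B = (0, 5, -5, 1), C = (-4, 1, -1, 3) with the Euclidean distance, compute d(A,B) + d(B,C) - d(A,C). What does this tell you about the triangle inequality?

d(A,B) = √(5² + 5² + 4² + 3²) = √75 ≈ 8.6603, d(B,C) = √(4² + 4² + 4² + 2²) = √52 ≈ 7.2111, d(A,C) = √(1² + 1² + 0² + 5²) = √27 ≈ 5.1962.
d(A,B) + d(B,C) - d(A,C) = 8.6603 + 7.2111 - 5.1962 = 15.8714 - 5.1962 = 10.6752 (to 4 decimal places). This is ≥ 0, so the triangle inequality holds for these points.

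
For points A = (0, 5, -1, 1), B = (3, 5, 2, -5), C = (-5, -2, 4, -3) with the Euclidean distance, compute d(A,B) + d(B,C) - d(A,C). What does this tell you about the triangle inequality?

d(A,B) = √(3² + 0² + 3² + 6²) = √54 ≈ 7.3485, d(B,C) = √(8² + 7² + 2² + 2²) = √121 = 11, d(A,C) = √(5² + 7² + 5² + 4²) = √115 ≈ 10.7238.
d(A,B) + d(B,C) - d(A,C) = 7.3485 + 11 - 10.7238 = 18.3485 - 10.7238 = 7.6247 (to 4 decimal places). This is ≥ 0, so the triangle inequality holds for these points.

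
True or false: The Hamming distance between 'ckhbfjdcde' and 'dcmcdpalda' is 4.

Differing positions: 1, 2, 3, 4, 5, 6, 7, 8, 10. Hamming distance = 9, so the claim that d_H = 4 is false.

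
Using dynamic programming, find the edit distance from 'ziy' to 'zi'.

Let D[i][j] be the edit distance between the first i characters of 'ziy' and the first j characters of 'zi', with D[i][0] = i, D[0][j] = j, and D[i][j] = D[i-1][j-1] if the characters match, else 1 + min(D[i-1][j], D[i][j-1], D[i-1][j-1]). Filling the table (rows: prefixes of 'ziy', columns: prefixes of 'zi'):
     ε  z  i
  ε  0  1  2
  z  1  0  1
  i  2  1  0
  y  3  2  1
The bottom-right entry gives D[3][2] = 1, so no sequence of fewer than 1 edit works. Backtracking through the table gives one optimal edit sequence (1 edit):
  ziy → zi (del y @3)
Edit distance = 1.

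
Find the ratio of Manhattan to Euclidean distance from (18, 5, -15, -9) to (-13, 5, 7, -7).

L1 = |18 - (-13)| + |5 - 5| + |-15 - 7| + |-9 - (-7)| = 31 + 0 + 22 + 2 = 55
L2 = √(31² + 0² + 22² + 2²) = √1449 ≈ 38.0657
L1 ≥ L2 always (equality iff movement is along one axis); L1 > L2 here.
Ratio L1/L2 = 55/√1449 ≈ 1.4449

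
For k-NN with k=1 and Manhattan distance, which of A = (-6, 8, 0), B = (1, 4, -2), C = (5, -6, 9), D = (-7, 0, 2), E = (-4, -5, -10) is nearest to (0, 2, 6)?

Distances: d(A) = 18, d(B) = 11, d(C) = 16, d(D) = 13, d(E) = 27. Nearest: B = (1, 4, -2) with distance 11.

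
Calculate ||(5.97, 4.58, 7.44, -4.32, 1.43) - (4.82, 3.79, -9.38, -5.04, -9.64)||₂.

√(Σ(x_i - y_i)²) = √((5.97 - 4.82)² + (4.58 - 3.79)² + (7.44 - (-9.38))² + (-4.32 - (-5.04))² + (1.43 - (-9.64))²)
= √(1.15² + 0.79² + 16.82² + 0.72² + 11.07²) = √(1.3225 + 0.6241 + 282.9124 + 0.5184 + 122.5449) = √407.9223 ≈ 20.1971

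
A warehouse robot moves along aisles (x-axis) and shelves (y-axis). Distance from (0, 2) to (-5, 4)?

Σ|x_i - y_i| = |0 - (-5)| + |2 - 4| = 5 + 2 = 7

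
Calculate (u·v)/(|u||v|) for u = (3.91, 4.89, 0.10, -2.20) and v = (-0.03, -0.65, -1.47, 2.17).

With u = (3.91, 4.89, 0.10, -2.20), v = (-0.03, -0.65, -1.47, 2.17):
u·v = 3.91·(-0.03) + 4.89·(-0.65) + 0.1·(-1.47) + (-2.2)·2.17 = (-0.1173) + (-3.1785) + (-0.147) + (-4.774) = -8.2168.
|u| = √(3.91² + 4.89² + 0.1² + (-2.2)²) = √(15.2881 + 23.9121 + 0.01 + 4.84) = √44.0502, |v| = √((-0.03)² + (-0.65)² + (-1.47)² + 2.17²) = √(0.0009 + 0.4225 + 2.1609 + 4.7089) = √7.2932.
cos θ = (u·v)/(|u||v|) = -8.2168/(√44.0502·√7.2932) ≈ -0.4584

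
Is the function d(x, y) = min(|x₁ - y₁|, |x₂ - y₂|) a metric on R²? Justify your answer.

No. d fails identity of indiscernibles: take x = (1, 0) and y = (1, 6). Then d(x,y) = min(|1 - 1|, |0 - 6|) = min(0, 6) = 0, yet x ≠ y.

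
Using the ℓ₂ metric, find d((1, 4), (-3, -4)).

√(Σ(x_i - y_i)²) = √((1 - (-3))² + (4 - (-4))²)
= √(4² + 8²) = √(16 + 64) = √80 ≈ 8.9443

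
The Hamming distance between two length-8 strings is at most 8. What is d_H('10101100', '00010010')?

Differing positions: 1, 3, 4, 5, 6, 7. Hamming distance = 6. The maximum possible Hamming distance for length-8 strings is 8, so d_H/8 = 6/8 = 0.75.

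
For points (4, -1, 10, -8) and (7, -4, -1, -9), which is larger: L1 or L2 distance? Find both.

L1 = |4 - 7| + |-1 - (-4)| + |10 - (-1)| + |-8 - (-9)| = 3 + 3 + 11 + 1 = 18
L2 = √(3² + 3² + 11² + 1²) = √140 ≈ 11.8322
L1 ≥ L2 always (equality iff movement is along one axis); L1 > L2 here.
Ratio L1/L2 = 18/√140 ≈ 1.5213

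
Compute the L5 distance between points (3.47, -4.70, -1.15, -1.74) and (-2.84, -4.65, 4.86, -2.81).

(Σ|x_i - y_i|^5)^(1/5) = (|3.47 - (-2.84)|^5 + |-4.7 - (-4.65)|^5 + |-1.15 - 4.86|^5 + |-1.74 - (-2.81)|^5)^(1/5)
= (6.31^5 + 0.05^5 + 6.01^5 + 1.07^5)^(1/5) ≈ (10003.3807 + 0 + 7841.0164 + 1.4026)^(1/5) = (17845.7997)^(1/5) ≈ 7.0845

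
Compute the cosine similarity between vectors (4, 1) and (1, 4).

With u = (4, 1), v = (1, 4):
u·v = 4·1 + 1·4 = 4 + 4 = 8.
|u| = √(4² + 1²) = √17, |v| = √(1² + 4²) = √17, so |u||v| = √(17·17) = √289 = 17.
cos θ = (u·v)/(|u||v|) = 8/17 ≈ 0.4706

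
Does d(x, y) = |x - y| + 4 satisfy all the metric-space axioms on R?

No. d fails identity of indiscernibles (specifically d(x,x) = 0): d(-7, -7) = |-7 - (-7)| + 4 = 0 + 4 = 4 ≠ 0.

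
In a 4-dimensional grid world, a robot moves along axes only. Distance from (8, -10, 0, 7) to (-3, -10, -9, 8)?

Σ|x_i - y_i| = |8 - (-3)| + |-10 - (-10)| + |0 - (-9)| + |7 - 8| = 11 + 0 + 9 + 1 = 21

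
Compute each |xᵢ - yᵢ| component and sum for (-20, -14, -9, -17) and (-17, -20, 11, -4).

Σ|x_i - y_i| = |-20 - (-17)| + |-14 - (-20)| + |-9 - 11| + |-17 - (-4)| = 3 + 6 + 20 + 13 = 42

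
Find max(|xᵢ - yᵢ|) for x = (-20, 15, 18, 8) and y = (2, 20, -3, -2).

max(|x_i - y_i|) = max(|-20 - 2|, |15 - 20|, |18 - (-3)|, |8 - (-2)|) = max(22, 5, 21, 10) = 22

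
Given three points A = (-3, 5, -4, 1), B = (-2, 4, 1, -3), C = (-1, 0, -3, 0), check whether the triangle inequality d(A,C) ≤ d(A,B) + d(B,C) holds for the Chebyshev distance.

d(A,B) = max(1, 1, 5, 4) = 5, d(B,C) = max(1, 4, 4, 3) = 4, d(A,C) = max(2, 5, 1, 1) = 5.
d(A,C) = 5 ≤ 5 + 4 = 9. Triangle inequality is satisfied.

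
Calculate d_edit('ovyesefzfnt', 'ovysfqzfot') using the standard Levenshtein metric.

Let D[i][j] be the edit distance between the first i characters of 'ovyesefzfnt' and the first j characters of 'ovysfqzfot', with D[i][0] = i, D[0][j] = j, and D[i][j] = D[i-1][j-1] if the characters match, else 1 + min(D[i-1][j], D[i][j-1], D[i-1][j-1]). Filling the table (rows: prefixes of 'ovyesefzfnt', columns: prefixes of 'ovysfqzfot'):
     ε  o  v  y  s  f  q  z  f  o  t
  ε  0  1  2  3  4  5  6  7  8  9 10
  o  1  0  1  2  3  4  5  6  7  8  9
  v  2  1  0  1  2  3  4  5  6  7  8
  y  3  2  1  0  1  2  3  4  5  6  7
  e  4  3  2  1  1  2  3  4  5  6  7
  s  5  4  3  2  1  2  3  4  5  6  7
  e  6  5  4  3  2  2  3  4  5  6  7
  f  7  6  5  4  3  2  3  4  4  5  6
  z  8  7  6  5  4  3  3  3  4  5  6
  f  9  8  7  6  5  4  4  4  3  4  5
  n 10  9  8  7  6  5  5  5  4  4  5
  t 11 10  9  8  7  6  6  6  5  5  4
The bottom-right entry gives D[11][10] = 4, so no sequence of fewer than 4 edits works. Backtracking through the table gives one optimal edit sequence (4 edits):
  ovyesefzfnt → ovysefzfnt (del e @4)
  ovysefzfnt → ovysffzfnt (sub e→f @5)
  ovysffzfnt → ovysfqzfnt (sub f→q @6)
  ovysfqzfnt → ovysfqzfot (sub n→o @9)
Edit distance = 4.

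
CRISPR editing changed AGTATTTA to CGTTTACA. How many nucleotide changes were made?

Differing positions: 1, 4, 6, 7. Hamming distance = 4.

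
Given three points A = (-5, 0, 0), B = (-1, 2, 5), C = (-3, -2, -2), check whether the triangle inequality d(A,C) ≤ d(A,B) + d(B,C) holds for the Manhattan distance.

d(A,B) = 4 + 2 + 5 = 11, d(B,C) = 2 + 4 + 7 = 13, d(A,C) = 2 + 2 + 2 = 6.
d(A,C) = 6 ≤ 11 + 13 = 24. Triangle inequality is satisfied.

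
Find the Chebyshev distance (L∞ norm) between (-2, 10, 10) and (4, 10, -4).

max(|x_i - y_i|) = max(|-2 - 4|, |10 - 10|, |10 - (-4)|) = max(6, 0, 14) = 14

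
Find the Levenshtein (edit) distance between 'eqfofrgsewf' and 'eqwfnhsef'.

Let D[i][j] be the edit distance between the first i characters of 'eqfofrgsewf' and the first j characters of 'eqwfnhsef', with D[i][0] = i, D[0][j] = j, and D[i][j] = D[i-1][j-1] if the characters match, else 1 + min(D[i-1][j], D[i][j-1], D[i-1][j-1]). Filling the table (rows: prefixes of 'eqfofrgsewf', columns: prefixes of 'eqwfnhsef'):
     ε  e  q  w  f  n  h  s  e  f
  ε  0  1  2  3  4  5  6  7  8  9
  e  1  0  1  2  3  4  5  6  7  8
  q  2  1  0  1  2  3  4  5  6  7
  f  3  2  1  1  1  2  3  4  5  6
  o  4  3  2  2  2  2  3  4  5  6
  f  5  4  3  3  2  3  3  4  5  5
  r  6  5  4  4  3  3  4  4  5  6
  g  7  6  5  5  4  4  4  5  5  6
  s  8  7  6  6  5  5  5  4  5  6
  e  9  8  7  7  6  6  6  5  4  5
  w 10  9  8  7  7  7  7  6  5  5
  f 11 10  9  8  7  8  8  7  6  5
The bottom-right entry gives D[11][9] = 5, so no sequence of fewer than 5 edits works. Backtracking through the table gives one optimal edit sequence (5 edits):
  eqfofrgsewf → eqofrgsewf (del f @3)
  eqofrgsewf → eqwfrgsewf (sub o→w @3)
  eqwfrgsewf → eqwfngsewf (sub r→n @5)
  eqwfngsewf → eqwfnhsewf (sub g→h @6)
  eqwfnhsewf → eqwfnhsef (del w @9)
Edit distance = 5.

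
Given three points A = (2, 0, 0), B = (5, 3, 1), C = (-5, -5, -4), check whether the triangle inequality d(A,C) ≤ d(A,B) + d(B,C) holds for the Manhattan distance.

d(A,B) = 3 + 3 + 1 = 7, d(B,C) = 10 + 8 + 5 = 23, d(A,C) = 7 + 5 + 4 = 16.
d(A,C) = 16 ≤ 7 + 23 = 30. Triangle inequality is satisfied.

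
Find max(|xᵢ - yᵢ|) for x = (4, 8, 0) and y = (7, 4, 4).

max(|x_i - y_i|) = max(|4 - 7|, |8 - 4|, |0 - 4|) = max(3, 4, 4) = 4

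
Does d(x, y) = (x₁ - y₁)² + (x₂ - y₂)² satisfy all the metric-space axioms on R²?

No. The squared Euclidean distance fails the triangle inequality. Counterexample: x = (0, 0), y = (4, 5), z = (8, 10). d(x,z) = 8² + 10² = 164, but d(x,y) + d(y,z) = (4² + 5²) + (4² + 5²) = 41 + 41 = 82. Since 164 > 82, the triangle inequality is violated. (Note: √d, the ordinary Euclidean distance, IS a metric.)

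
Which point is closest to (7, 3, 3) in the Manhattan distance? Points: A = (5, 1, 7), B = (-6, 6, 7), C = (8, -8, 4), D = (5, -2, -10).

Distances: d(A) = 8, d(B) = 20, d(C) = 13, d(D) = 20. Nearest: A = (5, 1, 7) with distance 8.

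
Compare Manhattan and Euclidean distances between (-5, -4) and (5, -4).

L1 = |-5 - 5| + |-4 - (-4)| = 10 + 0 = 10
L2 = √(10² + 0²) = √100 = 10
L1 ≥ L2 always (equality iff movement is along one axis); L1 = L2 here (movement is along a single axis).
Ratio L1/L2 = 10/10 = 1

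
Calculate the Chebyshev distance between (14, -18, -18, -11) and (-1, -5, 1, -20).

max(|x_i - y_i|) = max(|14 - (-1)|, |-18 - (-5)|, |-18 - 1|, |-11 - (-20)|) = max(15, 13, 19, 9) = 19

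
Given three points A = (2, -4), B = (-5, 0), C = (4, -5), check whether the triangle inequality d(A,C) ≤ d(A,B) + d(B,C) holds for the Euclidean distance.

d(A,B) = √(7² + 4²) = √65 ≈ 8.0623, d(B,C) = √(9² + 5²) = √106 ≈ 10.2956, d(A,C) = √(2² + 1²) = √5 ≈ 2.2361.
d(A,C) ≈ 2.2361 ≤ 8.0623 + 10.2956 = 18.3579. Triangle inequality is satisfied.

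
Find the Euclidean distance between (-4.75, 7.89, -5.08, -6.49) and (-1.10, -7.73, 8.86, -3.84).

√(Σ(x_i - y_i)²) = √((-4.75 - (-1.1))² + (7.89 - (-7.73))² + (-5.08 - 8.86)² + (-6.49 - (-3.84))²)
= √((-3.65)² + 15.62² + (-13.94)² + (-2.65)²) = √(13.3225 + 243.9844 + 194.3236 + 7.0225) = √458.653 ≈ 21.4162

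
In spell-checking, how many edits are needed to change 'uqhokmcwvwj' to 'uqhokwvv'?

Let D[i][j] be the edit distance between the first i characters of 'uqhokmcwvwj' and the first j characters of 'uqhokwvv', with D[i][0] = i, D[0][j] = j, and D[i][j] = D[i-1][j-1] if the characters match, else 1 + min(D[i-1][j], D[i][j-1], D[i-1][j-1]). Filling the table (rows: prefixes of 'uqhokmcwvwj', columns: prefixes of 'uqhokwvv'):
     ε  u  q  h  o  k  w  v  v
  ε  0  1  2  3  4  5  6  7  8
  u  1  0  1  2  3  4  5  6  7
  q  2  1  0  1  2  3  4  5  6
  h  3  2  1  0  1  2  3  4  5
  o  4  3  2  1  0  1  2  3  4
  k  5  4  3  2  1  0  1  2  3
  m  6  5  4  3  2  1  1  2  3
  c  7  6  5  4  3  2  2  2  3
  w  8  7  6  5  4  3  2  3  3
  v  9  8  7  6  5  4  3  2  3
  w 10  9  8  7  6  5  4  3  3
  j 11 10  9  8  7  6  5  4  4
The bottom-right entry gives D[11][8] = 4, so no sequence of fewer than 4 edits works. Backtracking through the table gives one optimal edit sequence (4 edits):
  uqhokmcwvwj → uqhokcwvwj (del m @6)
  uqhokcwvwj → uqhokwvwj (del c @6)
  uqhokwvwj → uqhokwvj (del w @8)
  uqhokwvj → uqhokwvv (sub j→v @8)
Edit distance = 4.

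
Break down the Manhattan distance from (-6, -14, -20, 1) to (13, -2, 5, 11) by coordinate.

Σ|x_i - y_i| = |-6 - 13| + |-14 - (-2)| + |-20 - 5| + |1 - 11| = 19 + 12 + 25 + 10 = 66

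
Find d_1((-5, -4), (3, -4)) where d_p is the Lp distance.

Σ|x_i - y_i| = |-5 - 3| + |-4 - (-4)| = 8 + 0 = 8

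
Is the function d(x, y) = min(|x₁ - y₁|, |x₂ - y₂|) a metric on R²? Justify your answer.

No. d fails identity of indiscernibles: take x = (5, 0) and y = (5, 9). Then d(x,y) = min(|5 - 5|, |0 - 9|) = min(0, 9) = 0, yet x ≠ y.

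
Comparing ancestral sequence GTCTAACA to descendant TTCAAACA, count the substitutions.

Differing positions: 1, 4. Hamming distance = 2.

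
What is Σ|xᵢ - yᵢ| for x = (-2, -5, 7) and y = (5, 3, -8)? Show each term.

Σ|x_i - y_i| = |-2 - 5| + |-5 - 3| + |7 - (-8)| = 7 + 8 + 15 = 30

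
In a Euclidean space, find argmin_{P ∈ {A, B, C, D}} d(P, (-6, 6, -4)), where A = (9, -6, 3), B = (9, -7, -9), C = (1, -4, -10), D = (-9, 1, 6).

Distances: d(A) ≈ 20.445, d(B) ≈ 20.4695, d(C) ≈ 13.6015, d(D) ≈ 11.5758. Nearest: D = (-9, 1, 6) with distance 11.5758.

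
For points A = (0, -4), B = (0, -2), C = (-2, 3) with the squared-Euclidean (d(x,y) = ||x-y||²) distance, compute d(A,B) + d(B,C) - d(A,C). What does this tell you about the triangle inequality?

d(A,B) = 0² + 2² = 4, d(B,C) = 2² + 5² = 29, d(A,C) = 2² + 7² = 53.
d(A,B) + d(B,C) - d(A,C) = 4 + 29 - 53 = 33 - 53 = -20. This is < 0, so the triangle inequality FAILS for these points (squared-Euclidean is not a metric).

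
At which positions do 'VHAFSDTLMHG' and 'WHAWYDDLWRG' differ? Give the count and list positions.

Differing positions: 1, 4, 5, 7, 9, 10. Hamming distance = 6.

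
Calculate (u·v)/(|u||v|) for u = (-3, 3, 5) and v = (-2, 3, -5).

With u = (-3, 3, 5), v = (-2, 3, -5):
u·v = (-3)·(-2) + 3·3 + 5·(-5) = 6 + 9 + (-25) = -10.
|u| = √((-3)² + 3² + 5²) = √43, |v| = √((-2)² + 3² + (-5)²) = √38, so |u||v| = √(43·38) = √1634.
cos θ = (u·v)/(|u||v|) = -10/√1634 ≈ -0.2474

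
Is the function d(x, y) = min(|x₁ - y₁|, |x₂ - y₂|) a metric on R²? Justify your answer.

No. d fails identity of indiscernibles: take x = (3, 0) and y = (3, 8). Then d(x,y) = min(|3 - 3|, |0 - 8|) = min(0, 8) = 0, yet x ≠ y.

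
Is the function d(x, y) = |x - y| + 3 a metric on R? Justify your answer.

No. d fails identity of indiscernibles (specifically d(x,x) = 0): d(-3, -3) = |-3 - (-3)| + 3 = 0 + 3 = 3 ≠ 0.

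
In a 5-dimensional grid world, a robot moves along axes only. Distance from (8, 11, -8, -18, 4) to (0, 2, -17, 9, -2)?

Σ|x_i - y_i| = |8 - 0| + |11 - 2| + |-8 - (-17)| + |-18 - 9| + |4 - (-2)| = 8 + 9 + 9 + 27 + 6 = 59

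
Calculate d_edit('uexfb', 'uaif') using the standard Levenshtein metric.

Let D[i][j] be the edit distance between the first i characters of 'uexfb' and the first j characters of 'uaif', with D[i][0] = i, D[0][j] = j, and D[i][j] = D[i-1][j-1] if the characters match, else 1 + min(D[i-1][j], D[i][j-1], D[i-1][j-1]). Filling the table (rows: prefixes of 'uexfb', columns: prefixes of 'uaif'):
     ε  u  a  i  f
  ε  0  1  2  3  4
  u  1  0  1  2  3
  e  2  1  1  2  3
  x  3  2  2  2  3
  f  4  3  3  3  2
  b  5  4  4  4  3
The bottom-right entry gives D[5][4] = 3, so no sequence of fewer than 3 edits works. Backtracking through the table gives one optimal edit sequence (3 edits):
  uexfb → uaxfb (sub e→a @2)
  uaxfb → uaifb (sub x→i @3)
  uaifb → uaif (del b @5)
Edit distance = 3.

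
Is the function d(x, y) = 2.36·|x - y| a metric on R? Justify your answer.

Yes. Since |x - y| is a metric on R and 2.36 > 0, the positive scalar multiple 2.36·|x - y| is also a metric: scaling by a positive constant preserves non-negativity, identity (d=0 ⟺ |x-y|=0 ⟺ x=y), symmetry, and the triangle inequality.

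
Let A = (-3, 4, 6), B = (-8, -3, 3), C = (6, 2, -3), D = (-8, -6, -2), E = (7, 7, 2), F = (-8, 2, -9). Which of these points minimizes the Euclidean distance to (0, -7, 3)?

Distances: d(A) ≈ 11.7898, d(B) ≈ 8.9443, d(C) ≈ 12.3693, d(D) ≈ 9.4868, d(E) ≈ 15.6844, d(F) = 17. Nearest: B = (-8, -3, 3) with distance 8.9443.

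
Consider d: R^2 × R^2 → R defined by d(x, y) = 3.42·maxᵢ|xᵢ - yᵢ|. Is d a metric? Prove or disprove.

Yes. The L∞ (Chebyshev) norm induces a metric on R^2, and multiplying a metric by a positive constant 3.42 > 0 preserves all four axioms: non-negativity (3.42·||x-y|| ≥ 0), identity (3.42·||x-y|| = 0 ⟺ ||x-y|| = 0 ⟺ x = y), symmetry (||x-y|| = ||y-x||), and the triangle inequality (3.42·||x-z|| ≤ 3.42·||x-y|| + 3.42·||y-z||). So d is a metric.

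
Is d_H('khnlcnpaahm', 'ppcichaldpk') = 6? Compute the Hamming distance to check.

Differing positions: 1, 2, 3, 4, 6, 7, 8, 9, 10, 11. Hamming distance = 10, so the claim that d_H = 6 is false.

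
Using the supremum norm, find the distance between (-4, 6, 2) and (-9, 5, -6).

max(|x_i - y_i|) = max(|-4 - (-9)|, |6 - 5|, |2 - (-6)|) = max(5, 1, 8) = 8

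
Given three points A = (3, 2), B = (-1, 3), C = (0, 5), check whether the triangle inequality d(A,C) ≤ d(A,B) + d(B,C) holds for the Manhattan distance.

d(A,B) = 4 + 1 = 5, d(B,C) = 1 + 2 = 3, d(A,C) = 3 + 3 = 6.
d(A,C) = 6 ≤ 5 + 3 = 8. Triangle inequality is satisfied.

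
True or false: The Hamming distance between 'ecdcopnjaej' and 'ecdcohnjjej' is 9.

Differing positions: 6, 9. Hamming distance = 2, so the claim that d_H = 9 is false.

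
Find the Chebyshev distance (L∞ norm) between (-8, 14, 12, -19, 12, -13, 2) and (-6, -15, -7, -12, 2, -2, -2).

max(|x_i - y_i|) = max(|-8 - (-6)|, |14 - (-15)|, |12 - (-7)|, |-19 - (-12)|, |12 - 2|, |-13 - (-2)|, |2 - (-2)|) = max(2, 29, 19, 7, 10, 11, 4) = 29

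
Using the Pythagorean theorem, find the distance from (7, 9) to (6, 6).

√(Σ(x_i - y_i)²) = √((7 - 6)² + (9 - 6)²)
= √(1² + 3²) = √(1 + 9) = √10 ≈ 3.1623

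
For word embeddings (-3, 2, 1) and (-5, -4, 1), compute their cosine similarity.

With u = (-3, 2, 1), v = (-5, -4, 1):
u·v = (-3)·(-5) + 2·(-4) + 1·1 = 15 + (-8) + 1 = 8.
|u| = √((-3)² + 2² + 1²) = √14, |v| = √((-5)² + (-4)² + 1²) = √42, so |u||v| = √(14·42) = √588.
cos θ = (u·v)/(|u||v|) = 8/√588 ≈ 0.3299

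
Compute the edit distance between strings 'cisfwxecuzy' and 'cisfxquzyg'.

Let D[i][j] be the edit distance between the first i characters of 'cisfwxecuzy' and the first j characters of 'cisfxquzyg', with D[i][0] = i, D[0][j] = j, and D[i][j] = D[i-1][j-1] if the characters match, else 1 + min(D[i-1][j], D[i][j-1], D[i-1][j-1]). Filling the table (rows: prefixes of 'cisfwxecuzy', columns: prefixes of 'cisfxquzyg'):
     ε  c  i  s  f  x  q  u  z  y  g
  ε  0  1  2  3  4  5  6  7  8  9 10
  c  1  0  1  2  3  4  5  6  7  8  9
  i  2  1  0  1  2  3  4  5  6  7  8
  s  3  2  1  0  1  2  3  4  5  6  7
  f  4  3  2  1  0  1  2  3  4  5  6
  w  5  4  3  2  1  1  2  3  4  5  6
  x  6  5  4  3  2  1  2  3  4  5  6
  e  7  6  5  4  3  2  2  3  4  5  6
  c  8  7  6  5  4  3  3  3  4  5  6
  u  9  8  7  6  5  4  4  3  4  5  6
  z 10  9  8  7  6  5  5  4  3  4  5
  y 11 10  9  8  7  6  6  5  4  3  4
The bottom-right entry gives D[11][10] = 4, so no sequence of fewer than 4 edits works. Backtracking through the table gives one optimal edit sequence (4 edits):
  cisfwxecuzy → cisfxecuzy (del w @5)
  cisfxecuzy → cisfxcuzy (del e @6)
  cisfxcuzy → cisfxquzy (sub c→q @6)
  cisfxquzy → cisfxquzyg (ins g @10)
Edit distance = 4.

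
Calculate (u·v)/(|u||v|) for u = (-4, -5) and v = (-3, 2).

With u = (-4, -5), v = (-3, 2):
u·v = (-4)·(-3) + (-5)·2 = 12 + (-10) = 2.
|u| = √((-4)² + (-5)²) = √41, |v| = √((-3)² + 2²) = √13, so |u||v| = √(41·13) = √533.
cos θ = (u·v)/(|u||v|) = 2/√533 ≈ 0.0866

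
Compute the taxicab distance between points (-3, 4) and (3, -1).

Σ|x_i - y_i| = |-3 - 3| + |4 - (-1)| = 6 + 5 = 11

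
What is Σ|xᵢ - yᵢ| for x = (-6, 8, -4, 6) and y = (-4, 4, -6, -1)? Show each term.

Σ|x_i - y_i| = |-6 - (-4)| + |8 - 4| + |-4 - (-6)| + |6 - (-1)| = 2 + 4 + 2 + 7 = 15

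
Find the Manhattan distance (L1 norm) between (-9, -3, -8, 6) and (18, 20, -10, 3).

Σ|x_i - y_i| = |-9 - 18| + |-3 - 20| + |-8 - (-10)| + |6 - 3| = 27 + 23 + 2 + 3 = 55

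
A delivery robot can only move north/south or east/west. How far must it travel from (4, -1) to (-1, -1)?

Σ|x_i - y_i| = |4 - (-1)| + |-1 - (-1)| = 5 + 0 = 5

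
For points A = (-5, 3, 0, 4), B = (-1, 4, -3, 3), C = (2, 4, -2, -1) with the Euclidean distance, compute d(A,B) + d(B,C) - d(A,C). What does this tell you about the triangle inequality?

d(A,B) = √(4² + 1² + 3² + 1²) = √27 ≈ 5.1962, d(B,C) = √(3² + 0² + 1² + 4²) = √26 ≈ 5.099, d(A,C) = √(7² + 1² + 2² + 5²) = √79 ≈ 8.8882.
d(A,B) + d(B,C) - d(A,C) = 5.1962 + 5.099 - 8.8882 = 10.2952 - 8.8882 = 1.407 (to 4 decimal places). This is ≥ 0, so the triangle inequality holds for these points.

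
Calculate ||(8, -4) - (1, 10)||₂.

√(Σ(x_i - y_i)²) = √((8 - 1)² + (-4 - 10)²)
= √(7² + (-14)²) = √(49 + 196) = √245 ≈ 15.6525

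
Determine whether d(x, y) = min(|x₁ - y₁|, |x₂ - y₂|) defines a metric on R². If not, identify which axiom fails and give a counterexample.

No. d fails identity of indiscernibles: take x = (-4, 0) and y = (-4, 1). Then d(x,y) = min(|-4 - (-4)|, |0 - 1|) = min(0, 1) = 0, yet x ≠ y.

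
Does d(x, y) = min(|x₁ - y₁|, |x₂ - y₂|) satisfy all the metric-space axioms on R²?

No. d fails identity of indiscernibles: take x = (5, 0) and y = (5, 6). Then d(x,y) = min(|5 - 5|, |0 - 6|) = min(0, 6) = 0, yet x ≠ y.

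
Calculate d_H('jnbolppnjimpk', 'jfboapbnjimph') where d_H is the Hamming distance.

Differing positions: 2, 5, 7, 13. Hamming distance = 4.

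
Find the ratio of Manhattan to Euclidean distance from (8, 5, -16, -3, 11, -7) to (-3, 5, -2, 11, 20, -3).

L1 = |8 - (-3)| + |5 - 5| + |-16 - (-2)| + |-3 - 11| + |11 - 20| + |-7 - (-3)| = 11 + 0 + 14 + 14 + 9 + 4 = 52
L2 = √(11² + 0² + 14² + 14² + 9² + 4²) = √610 ≈ 24.6982
L1 ≥ L2 always (equality iff movement is along one axis); L1 > L2 here.
Ratio L1/L2 = 52/√610 ≈ 2.1054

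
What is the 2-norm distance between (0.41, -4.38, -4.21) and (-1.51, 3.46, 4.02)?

(Σ|x_i - y_i|^2)^(1/2) = (|0.41 - (-1.51)|^2 + |-4.38 - 3.46|^2 + |-4.21 - 4.02|^2)^(1/2)
= (1.92^2 + 7.84^2 + 8.23^2)^(1/2) = (3.6864 + 61.4656 + 67.7329)^(1/2) = (132.8849)^(1/2) ≈ 11.5276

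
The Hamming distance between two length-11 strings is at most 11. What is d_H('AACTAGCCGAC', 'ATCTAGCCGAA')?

Differing positions: 2, 11. Hamming distance = 2. The maximum possible Hamming distance for length-11 strings is 11, so d_H/11 = 2/11 ≈ 0.1818.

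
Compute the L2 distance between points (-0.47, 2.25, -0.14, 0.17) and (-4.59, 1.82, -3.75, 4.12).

(Σ|x_i - y_i|^2)^(1/2) = (|-0.47 - (-4.59)|^2 + |2.25 - 1.82|^2 + |-0.14 - (-3.75)|^2 + |0.17 - 4.12|^2)^(1/2)
= (4.12^2 + 0.43^2 + 3.61^2 + 3.95^2)^(1/2) = (16.9744 + 0.1849 + 13.0321 + 15.6025)^(1/2) = (45.7939)^(1/2) ≈ 6.7671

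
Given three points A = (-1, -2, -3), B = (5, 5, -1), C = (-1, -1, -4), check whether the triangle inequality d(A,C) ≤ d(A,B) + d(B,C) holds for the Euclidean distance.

d(A,B) = √(6² + 7² + 2²) = √89 ≈ 9.434, d(B,C) = √(6² + 6² + 3²) = √81 = 9, d(A,C) = √(0² + 1² + 1²) = √2 ≈ 1.4142.
d(A,C) ≈ 1.4142 ≤ 9.434 + 9 = 18.434. Triangle inequality is satisfied.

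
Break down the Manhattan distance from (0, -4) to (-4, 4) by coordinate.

Σ|x_i - y_i| = |0 - (-4)| + |-4 - 4| = 4 + 8 = 12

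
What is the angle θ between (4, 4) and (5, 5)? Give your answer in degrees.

With u = (4, 4), v = (5, 5):
u·v = 4·5 + 4·5 = 20 + 20 = 40.
|u| = √(4² + 4²) = √32, |v| = √(5² + 5²) = √50, so |u||v| = √(32·50) = √1600 = 40.
cos θ = (u·v)/(|u||v|) = 40/40 = 1 (the vectors are parallel, pointing the same way)
θ = arccos(1) = 0°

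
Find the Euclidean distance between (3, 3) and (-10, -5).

√(Σ(x_i - y_i)²) = √((3 - (-10))² + (3 - (-5))²)
= √(13² + 8²) = √(169 + 64) = √233 ≈ 15.2643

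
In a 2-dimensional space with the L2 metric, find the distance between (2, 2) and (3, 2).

(Σ|x_i - y_i|^2)^(1/2) = (|2 - 3|^2 + |2 - 2|^2)^(1/2)
= (1^2 + 0^2)^(1/2) = (1 + 0)^(1/2) = (1)^(1/2) = 1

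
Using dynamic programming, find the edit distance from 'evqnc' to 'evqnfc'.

Let D[i][j] be the edit distance between the first i characters of 'evqnc' and the first j characters of 'evqnfc', with D[i][0] = i, D[0][j] = j, and D[i][j] = D[i-1][j-1] if the characters match, else 1 + min(D[i-1][j], D[i][j-1], D[i-1][j-1]). Filling the table (rows: prefixes of 'evqnc', columns: prefixes of 'evqnfc'):
     ε  e  v  q  n  f  c
  ε  0  1  2  3  4  5  6
  e  1  0  1  2  3  4  5
  v  2  1  0  1  2  3  4
  q  3  2  1  0  1  2  3
  n  4  3  2  1  0  1  2
  c  5  4  3  2  1  1  1
The bottom-right entry gives D[5][6] = 1, so no sequence of fewer than 1 edit works. Backtracking through the table gives one optimal edit sequence (1 edit):
  evqnc → evqnfc (ins f @5)
Edit distance = 1.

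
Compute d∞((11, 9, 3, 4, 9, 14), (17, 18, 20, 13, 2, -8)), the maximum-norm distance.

max(|x_i - y_i|) = max(|11 - 17|, |9 - 18|, |3 - 20|, |4 - 13|, |9 - 2|, |14 - (-8)|) = max(6, 9, 17, 9, 7, 22) = 22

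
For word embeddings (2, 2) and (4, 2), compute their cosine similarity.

With u = (2, 2), v = (4, 2):
u·v = 2·4 + 2·2 = 8 + 4 = 12.
|u| = √(2² + 2²) = √8, |v| = √(4² + 2²) = √20, so |u||v| = √(8·20) = √160.
cos θ = (u·v)/(|u||v|) = 12/√160 ≈ 0.9487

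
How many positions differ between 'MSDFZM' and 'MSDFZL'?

Differing positions: 6. Hamming distance = 1.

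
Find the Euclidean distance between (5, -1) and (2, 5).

√(Σ(x_i - y_i)²) = √((5 - 2)² + (-1 - 5)²)
= √(3² + (-6)²) = √(9 + 36) = √45 ≈ 6.7082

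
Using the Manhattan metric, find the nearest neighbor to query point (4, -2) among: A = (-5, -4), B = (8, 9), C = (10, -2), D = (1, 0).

Distances: d(A) = 11, d(B) = 15, d(C) = 6, d(D) = 5. Nearest: D = (1, 0) with distance 5.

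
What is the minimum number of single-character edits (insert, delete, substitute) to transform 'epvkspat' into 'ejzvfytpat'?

Let D[i][j] be the edit distance between the first i characters of 'epvkspat' and the first j characters of 'ejzvfytpat', with D[i][0] = i, D[0][j] = j, and D[i][j] = D[i-1][j-1] if the characters match, else 1 + min(D[i-1][j], D[i][j-1], D[i-1][j-1]). Filling the table (rows: prefixes of 'epvkspat', columns: prefixes of 'ejzvfytpat'):
     ε  e  j  z  v  f  y  t  p  a  t
  ε  0  1  2  3  4  5  6  7  8  9 10
  e  1  0  1  2  3  4  5  6  7  8  9
  p  2  1  1  2  3  4  5  6  6  7  8
  v  3  2  2  2  2  3  4  5  6  7  8
  k  4  3  3  3  3  3  4  5  6  7  8
  s  5  4  4  4  4  4  4  5  6  7  8
  p  6  5  5  5  5  5  5  5  5  6  7
  a  7  6  6  6  6  6  6  6  6  5  6
  t  8  7  7  7  7  7  7  6  7  6  5
The bottom-right entry gives D[8][10] = 5, so no sequence of fewer than 5 edits works. Backtracking through the table gives one optimal edit sequence (5 edits):
  epvkspat → ejpvkspat (ins j @2)
  ejpvkspat → ejzvkspat (sub p→z @3)
  ejzvkspat → ejzvfkspat (ins f @5)
  ejzvfkspat → ejzvfyspat (sub k→y @6)
  ejzvfyspat → ejzvfytpat (sub s→t @7)
Edit distance = 5.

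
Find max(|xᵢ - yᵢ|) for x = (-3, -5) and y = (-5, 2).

max(|x_i - y_i|) = max(|-3 - (-5)|, |-5 - 2|) = max(2, 7) = 7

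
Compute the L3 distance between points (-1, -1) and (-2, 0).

(Σ|x_i - y_i|^3)^(1/3) = (|-1 - (-2)|^3 + |-1 - 0|^3)^(1/3)
= (1^3 + 1^3)^(1/3) = (1 + 1)^(1/3) = (2)^(1/3) ≈ 1.2599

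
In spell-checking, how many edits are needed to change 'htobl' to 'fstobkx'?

Let D[i][j] be the edit distance between the first i characters of 'htobl' and the first j characters of 'fstobkx', with D[i][0] = i, D[0][j] = j, and D[i][j] = D[i-1][j-1] if the characters match, else 1 + min(D[i-1][j], D[i][j-1], D[i-1][j-1]). Filling the table (rows: prefixes of 'htobl', columns: prefixes of 'fstobkx'):
     ε  f  s  t  o  b  k  x
  ε  0  1  2  3  4  5  6  7
  h  1  1  2  3  4  5  6  7
  t  2  2  2  2  3  4  5  6
  o  3  3  3  3  2  3  4  5
  b  4  4  4  4  3  2  3  4
  l  5  5  5  5  4  3  3  4
The bottom-right entry gives D[5][7] = 4, so no sequence of fewer than 4 edits works. Backtracking through the table gives one optimal edit sequence (4 edits):
  htobl → fhtobl (ins f @1)
  fhtobl → fstobl (sub h→s @2)
  fstobl → fstobkl (ins k @6)
  fstobkl → fstobkx (sub l→x @7)
Edit distance = 4.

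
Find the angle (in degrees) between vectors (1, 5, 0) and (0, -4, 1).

With u = (1, 5, 0), v = (0, -4, 1):
u·v = 1·0 + 5·(-4) + 0·1 = 0 + (-20) + 0 = -20.
|u| = √(1² + 5² + 0²) = √26, |v| = √(0² + (-4)² + 1²) = √17, so |u||v| = √(26·17) = √442.
cos θ = (u·v)/(|u||v|) = -20/√442 ≈ -0.951303
θ = arccos(-0.951303) ≈ 162.05°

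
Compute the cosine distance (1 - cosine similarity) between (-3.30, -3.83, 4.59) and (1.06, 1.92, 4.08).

With u = (-3.30, -3.83, 4.59), v = (1.06, 1.92, 4.08):
u·v = (-3.3)·1.06 + (-3.83)·1.92 + 4.59·4.08 = (-3.498) + (-7.3536) + 18.7272 = 7.8756.
|u| = √((-3.3)² + (-3.83)² + 4.59²) = √(10.89 + 14.6689 + 21.0681) = √46.627, |v| = √(1.06² + 1.92² + 4.08²) = √(1.1236 + 3.6864 + 16.6464) = √21.4564.
cos θ = (u·v)/(|u||v|) = 7.8756/(√46.627·√21.4564) ≈ 0.249
Cosine distance = 1 - cos θ ≈ 1 - 0.249 = 0.751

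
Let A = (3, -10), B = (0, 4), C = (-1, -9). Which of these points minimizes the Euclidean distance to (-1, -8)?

Distances: d(A) ≈ 4.4721, d(B) ≈ 12.0416, d(C) = 1. Nearest: C = (-1, -9) with distance 1.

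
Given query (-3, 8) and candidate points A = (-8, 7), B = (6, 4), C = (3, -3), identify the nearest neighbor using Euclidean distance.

Distances: d(A) ≈ 5.099, d(B) ≈ 9.8489, d(C) ≈ 12.53. Nearest: A = (-8, 7) with distance 5.099.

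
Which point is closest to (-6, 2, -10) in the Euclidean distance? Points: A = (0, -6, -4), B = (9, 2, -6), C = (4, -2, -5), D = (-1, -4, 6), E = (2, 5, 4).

Distances: d(A) ≈ 11.6619, d(B) ≈ 15.5242, d(C) ≈ 11.8743, d(D) ≈ 17.8045, d(E) ≈ 16.4012. Nearest: A = (0, -6, -4) with distance 11.6619.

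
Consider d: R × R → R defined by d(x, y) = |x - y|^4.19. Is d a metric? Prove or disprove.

No. d(x,y) = |x-y|^4.19 fails the triangle inequality since p = 4.19 > 1. Counterexample: x = -2, y = 0, z = 10. d(x,z) = |-2 - 10|^4.19 = 12^4.19 ≈ 33248.2982, but d(x,y) + d(y,z) = 2^4.19 + 10^4.19 ≈ 18.2522 + 15488.1662 = 15506.4184. Since 33248.2982 > 15506.4184, the triangle inequality is violated.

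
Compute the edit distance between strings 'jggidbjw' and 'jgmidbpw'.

Let D[i][j] be the edit distance between the first i characters of 'jggidbjw' and the first j characters of 'jgmidbpw', with D[i][0] = i, D[0][j] = j, and D[i][j] = D[i-1][j-1] if the characters match, else 1 + min(D[i-1][j], D[i][j-1], D[i-1][j-1]). Filling the table (rows: prefixes of 'jggidbjw', columns: prefixes of 'jgmidbpw'):
     ε  j  g  m  i  d  b  p  w
  ε  0  1  2  3  4  5  6  7  8
  j  1  0  1  2  3  4  5  6  7
  g  2  1  0  1  2  3  4  5  6
  g  3  2  1  1  2  3  4  5  6
  i  4  3  2  2  1  2  3  4  5
  d  5  4  3  3  2  1  2  3  4
  b  6  5  4  4  3  2  1  2  3
  j  7  6  5  5  4  3  2  2  3
  w  8  7  6  6  5  4  3  3  2
The bottom-right entry gives D[8][8] = 2, so no sequence of fewer than 2 edits works. Backtracking through the table gives one optimal edit sequence (2 edits):
  jggidbjw → jgmidbjw (sub g→m @3)
  jgmidbjw → jgmidbpw (sub j→p @7)
Edit distance = 2.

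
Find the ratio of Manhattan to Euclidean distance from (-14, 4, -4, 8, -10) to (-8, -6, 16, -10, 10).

L1 = |-14 - (-8)| + |4 - (-6)| + |-4 - 16| + |8 - (-10)| + |-10 - 10| = 6 + 10 + 20 + 18 + 20 = 74
L2 = √(6² + 10² + 20² + 18² + 20²) = √1260 ≈ 35.4965
L1 ≥ L2 always (equality iff movement is along one axis); L1 > L2 here.
Ratio L1/L2 = 74/√1260 ≈ 2.0847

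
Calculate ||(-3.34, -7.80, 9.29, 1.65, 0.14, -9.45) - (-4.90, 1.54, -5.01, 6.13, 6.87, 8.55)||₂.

√(Σ(x_i - y_i)²) = √((-3.34 - (-4.9))² + (-7.8 - 1.54)² + (9.29 - (-5.01))² + (1.65 - 6.13)² + (0.14 - 6.87)² + (-9.45 - 8.55)²)
= √(1.56² + (-9.34)² + 14.3² + (-4.48)² + (-6.73)² + (-18)²) = √(2.4336 + 87.2356 + 204.49 + 20.0704 + 45.2929 + 324) = √683.5225 ≈ 26.1443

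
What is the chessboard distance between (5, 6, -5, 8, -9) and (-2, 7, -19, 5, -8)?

max(|x_i - y_i|) = max(|5 - (-2)|, |6 - 7|, |-5 - (-19)|, |8 - 5|, |-9 - (-8)|) = max(7, 1, 14, 3, 1) = 14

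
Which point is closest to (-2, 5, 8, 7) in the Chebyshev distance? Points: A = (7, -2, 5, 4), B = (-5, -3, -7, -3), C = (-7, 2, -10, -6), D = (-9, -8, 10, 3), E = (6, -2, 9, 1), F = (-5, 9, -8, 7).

Distances: d(A) = 9, d(B) = 15, d(C) = 18, d(D) = 13, d(E) = 8, d(F) = 16. Nearest: E = (6, -2, 9, 1) with distance 8.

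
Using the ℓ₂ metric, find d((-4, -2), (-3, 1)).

√(Σ(x_i - y_i)²) = √((-4 - (-3))² + (-2 - 1)²)
= √((-1)² + (-3)²) = √(1 + 9) = √10 ≈ 3.1623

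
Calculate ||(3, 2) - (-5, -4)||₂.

√(Σ(x_i - y_i)²) = √((3 - (-5))² + (2 - (-4))²)
= √(8² + 6²) = √(64 + 36) = √100 = 10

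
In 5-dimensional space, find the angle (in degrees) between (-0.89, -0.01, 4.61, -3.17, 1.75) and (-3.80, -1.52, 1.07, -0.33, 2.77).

With u = (-0.89, -0.01, 4.61, -3.17, 1.75), v = (-3.80, -1.52, 1.07, -0.33, 2.77):
u·v = (-0.89)·(-3.8) + (-0.01)·(-1.52) + 4.61·1.07 + (-3.17)·(-0.33) + 1.75·2.77 = 3.382 + 0.0152 + 4.9327 + 1.0461 + 4.8475 = 14.2235.
|u| = √((-0.89)² + (-0.01)² + 4.61² + (-3.17)² + 1.75²) = √(0.7921 + 0.0001 + 21.2521 + 10.0489 + 3.0625) = √35.1557, |v| = √((-3.8)² + (-1.52)² + 1.07² + (-0.33)² + 2.77²) = √(14.44 + 2.3104 + 1.1449 + 0.1089 + 7.6729) = √25.6771.
cos θ = (u·v)/(|u||v|) = 14.2235/(√35.1557·√25.6771) ≈ 0.473408
θ = arccos(0.473408) ≈ 61.74°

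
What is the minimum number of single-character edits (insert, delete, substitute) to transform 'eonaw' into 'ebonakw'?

Let D[i][j] be the edit distance between the first i characters of 'eonaw' and the first j characters of 'ebonakw', with D[i][0] = i, D[0][j] = j, and D[i][j] = D[i-1][j-1] if the characters match, else 1 + min(D[i-1][j], D[i][j-1], D[i-1][j-1]). Filling the table (rows: prefixes of 'eonaw', columns: prefixes of 'ebonakw'):
     ε  e  b  o  n  a  k  w
  ε  0  1  2  3  4  5  6  7
  e  1  0  1  2  3  4  5  6
  o  2  1  1  1  2  3  4  5
  n  3  2  2  2  1  2  3  4
  a  4  3  3  3  2  1  2  3
  w  5  4  4  4  3  2  2  2
The bottom-right entry gives D[5][7] = 2, so no sequence of fewer than 2 edits works. Backtracking through the table gives one optimal edit sequence (2 edits):
  eonaw → ebonaw (ins b @2)
  ebonaw → ebonakw (ins k @6)
Edit distance = 2.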